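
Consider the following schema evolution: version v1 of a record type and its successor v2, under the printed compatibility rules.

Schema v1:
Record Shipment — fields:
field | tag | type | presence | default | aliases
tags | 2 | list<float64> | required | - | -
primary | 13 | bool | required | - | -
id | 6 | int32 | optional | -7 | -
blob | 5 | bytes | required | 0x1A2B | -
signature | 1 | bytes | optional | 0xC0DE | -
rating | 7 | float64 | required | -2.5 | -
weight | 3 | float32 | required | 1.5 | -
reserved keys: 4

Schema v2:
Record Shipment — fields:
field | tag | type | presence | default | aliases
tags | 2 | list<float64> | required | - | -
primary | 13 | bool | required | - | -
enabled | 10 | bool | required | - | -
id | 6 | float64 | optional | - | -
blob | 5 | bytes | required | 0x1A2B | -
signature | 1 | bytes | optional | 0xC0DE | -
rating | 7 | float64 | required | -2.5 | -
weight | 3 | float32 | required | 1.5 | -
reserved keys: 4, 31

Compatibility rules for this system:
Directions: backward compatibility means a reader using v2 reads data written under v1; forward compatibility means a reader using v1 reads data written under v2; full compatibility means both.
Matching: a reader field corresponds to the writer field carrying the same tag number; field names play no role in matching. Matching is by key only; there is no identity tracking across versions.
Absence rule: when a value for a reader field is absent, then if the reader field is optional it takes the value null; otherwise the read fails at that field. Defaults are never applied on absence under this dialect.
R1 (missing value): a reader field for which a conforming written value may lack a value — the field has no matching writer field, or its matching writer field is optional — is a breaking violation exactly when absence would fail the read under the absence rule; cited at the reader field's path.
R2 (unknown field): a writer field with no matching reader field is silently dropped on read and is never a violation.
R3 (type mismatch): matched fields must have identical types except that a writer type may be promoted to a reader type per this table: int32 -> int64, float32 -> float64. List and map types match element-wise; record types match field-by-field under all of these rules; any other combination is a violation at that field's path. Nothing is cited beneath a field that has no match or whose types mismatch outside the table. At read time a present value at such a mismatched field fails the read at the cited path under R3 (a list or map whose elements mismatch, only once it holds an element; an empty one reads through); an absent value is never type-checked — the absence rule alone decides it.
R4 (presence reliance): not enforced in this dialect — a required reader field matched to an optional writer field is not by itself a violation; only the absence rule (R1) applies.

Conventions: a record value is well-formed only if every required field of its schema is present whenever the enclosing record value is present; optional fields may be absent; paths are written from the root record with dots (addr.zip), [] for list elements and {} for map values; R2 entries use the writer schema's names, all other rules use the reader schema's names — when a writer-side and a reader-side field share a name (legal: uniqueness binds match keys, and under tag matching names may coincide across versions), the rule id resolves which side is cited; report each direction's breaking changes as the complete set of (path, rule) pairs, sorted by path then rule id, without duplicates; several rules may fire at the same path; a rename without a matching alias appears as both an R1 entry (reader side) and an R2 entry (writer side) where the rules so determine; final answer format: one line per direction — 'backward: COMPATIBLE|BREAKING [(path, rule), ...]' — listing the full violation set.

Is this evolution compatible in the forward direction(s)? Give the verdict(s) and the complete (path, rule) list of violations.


forward: BREAKING [(id, R3)]

arrows below run writer -> reader for Shipment
forward for Shipment (reader v1, writer v2):
  tags: paired with writer tags (list<float64> -> list<float64>; writer required)
  primary: paired with writer primary (bool -> bool; writer required)
  id: paired with writer id (float64 -> int32; writer optional)
  blob: paired with writer blob (bytes -> bytes; writer required)
  signature: paired with writer signature (bytes -> bytes; writer optional)
  rating: paired with writer rating (float64 -> float64; writer required)
  weight: paired with writer weight (float32 -> float32; writer required)
  enabled (writer side), unknown to reader
  breaking: (id, R3)
  => 1 violation(s): forward is BREAKING for Shipment
ruling out the remaining Shipment differences:
  added field enabled to record Shipment: required bool, tag 10 (in v2 it sits immediately before id) -> affects backward compatibility only, which is not asked


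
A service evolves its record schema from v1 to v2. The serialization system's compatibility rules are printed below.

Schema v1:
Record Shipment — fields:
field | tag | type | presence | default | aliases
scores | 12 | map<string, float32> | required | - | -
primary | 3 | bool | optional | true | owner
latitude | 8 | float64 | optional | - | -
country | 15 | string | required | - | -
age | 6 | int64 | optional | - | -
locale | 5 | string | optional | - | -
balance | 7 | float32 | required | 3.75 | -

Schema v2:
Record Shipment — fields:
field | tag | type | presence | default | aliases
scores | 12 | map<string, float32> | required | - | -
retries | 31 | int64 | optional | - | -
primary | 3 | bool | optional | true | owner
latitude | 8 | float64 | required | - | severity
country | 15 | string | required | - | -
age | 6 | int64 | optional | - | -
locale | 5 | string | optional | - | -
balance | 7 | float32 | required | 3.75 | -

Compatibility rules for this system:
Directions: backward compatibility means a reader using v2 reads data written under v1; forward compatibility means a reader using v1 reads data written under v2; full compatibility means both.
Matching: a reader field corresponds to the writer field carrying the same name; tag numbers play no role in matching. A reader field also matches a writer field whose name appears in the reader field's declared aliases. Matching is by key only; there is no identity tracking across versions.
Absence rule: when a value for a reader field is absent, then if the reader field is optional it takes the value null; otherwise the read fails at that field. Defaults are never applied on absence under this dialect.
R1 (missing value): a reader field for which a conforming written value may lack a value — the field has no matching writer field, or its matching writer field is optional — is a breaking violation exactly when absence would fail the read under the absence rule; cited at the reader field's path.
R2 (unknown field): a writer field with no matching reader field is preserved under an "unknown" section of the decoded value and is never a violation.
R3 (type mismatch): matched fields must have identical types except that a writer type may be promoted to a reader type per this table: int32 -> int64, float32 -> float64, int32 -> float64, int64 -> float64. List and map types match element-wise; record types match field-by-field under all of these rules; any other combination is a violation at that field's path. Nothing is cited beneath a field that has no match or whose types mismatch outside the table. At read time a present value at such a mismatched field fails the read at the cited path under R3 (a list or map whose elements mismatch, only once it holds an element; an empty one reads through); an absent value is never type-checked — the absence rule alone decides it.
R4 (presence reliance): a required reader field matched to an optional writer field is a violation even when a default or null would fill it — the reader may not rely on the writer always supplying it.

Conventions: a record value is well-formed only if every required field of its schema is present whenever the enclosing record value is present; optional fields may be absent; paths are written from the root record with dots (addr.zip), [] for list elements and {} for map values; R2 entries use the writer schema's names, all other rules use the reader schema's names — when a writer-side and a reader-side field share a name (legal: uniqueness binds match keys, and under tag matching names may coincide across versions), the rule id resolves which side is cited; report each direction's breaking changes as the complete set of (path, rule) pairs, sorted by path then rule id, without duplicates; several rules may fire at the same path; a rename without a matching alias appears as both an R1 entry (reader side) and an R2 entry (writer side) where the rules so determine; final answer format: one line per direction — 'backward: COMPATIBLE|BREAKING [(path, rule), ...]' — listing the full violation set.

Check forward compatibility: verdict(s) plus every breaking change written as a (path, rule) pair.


forward: COMPATIBLE []

each type pair in Shipment: writer, then reader
forward pass over Shipment, reader schema v1, writer schema v2:
  writer required, map<string, float32> -> map<string, float32>: reader scores maps from writer scores
  writer optional, bool -> bool: reader primary maps from writer primary
  writer required, float64 -> float64: reader latitude maps from writer latitude
  writer required, string -> string: reader country maps from writer country
  writer optional, int64 -> int64: reader age maps from writer age
  writer optional, string -> string: reader locale maps from writer locale
  writer required, float32 -> float32: reader balance maps from writer balance
  writer retries: unknown to reader
  => no violations; forward on Shipment: COMPATIBLE
ruling out the remaining Shipment differences:
  added field retries to record Shipment: optional int64, tag 31 (in v2 it sits immediately before primary) -> triggers nothing under Shipment's printed rules — same verdict
  field latitude in record Shipment: optional changed to required -> matters only for Shipment's backward compatibility — outside the asked direction


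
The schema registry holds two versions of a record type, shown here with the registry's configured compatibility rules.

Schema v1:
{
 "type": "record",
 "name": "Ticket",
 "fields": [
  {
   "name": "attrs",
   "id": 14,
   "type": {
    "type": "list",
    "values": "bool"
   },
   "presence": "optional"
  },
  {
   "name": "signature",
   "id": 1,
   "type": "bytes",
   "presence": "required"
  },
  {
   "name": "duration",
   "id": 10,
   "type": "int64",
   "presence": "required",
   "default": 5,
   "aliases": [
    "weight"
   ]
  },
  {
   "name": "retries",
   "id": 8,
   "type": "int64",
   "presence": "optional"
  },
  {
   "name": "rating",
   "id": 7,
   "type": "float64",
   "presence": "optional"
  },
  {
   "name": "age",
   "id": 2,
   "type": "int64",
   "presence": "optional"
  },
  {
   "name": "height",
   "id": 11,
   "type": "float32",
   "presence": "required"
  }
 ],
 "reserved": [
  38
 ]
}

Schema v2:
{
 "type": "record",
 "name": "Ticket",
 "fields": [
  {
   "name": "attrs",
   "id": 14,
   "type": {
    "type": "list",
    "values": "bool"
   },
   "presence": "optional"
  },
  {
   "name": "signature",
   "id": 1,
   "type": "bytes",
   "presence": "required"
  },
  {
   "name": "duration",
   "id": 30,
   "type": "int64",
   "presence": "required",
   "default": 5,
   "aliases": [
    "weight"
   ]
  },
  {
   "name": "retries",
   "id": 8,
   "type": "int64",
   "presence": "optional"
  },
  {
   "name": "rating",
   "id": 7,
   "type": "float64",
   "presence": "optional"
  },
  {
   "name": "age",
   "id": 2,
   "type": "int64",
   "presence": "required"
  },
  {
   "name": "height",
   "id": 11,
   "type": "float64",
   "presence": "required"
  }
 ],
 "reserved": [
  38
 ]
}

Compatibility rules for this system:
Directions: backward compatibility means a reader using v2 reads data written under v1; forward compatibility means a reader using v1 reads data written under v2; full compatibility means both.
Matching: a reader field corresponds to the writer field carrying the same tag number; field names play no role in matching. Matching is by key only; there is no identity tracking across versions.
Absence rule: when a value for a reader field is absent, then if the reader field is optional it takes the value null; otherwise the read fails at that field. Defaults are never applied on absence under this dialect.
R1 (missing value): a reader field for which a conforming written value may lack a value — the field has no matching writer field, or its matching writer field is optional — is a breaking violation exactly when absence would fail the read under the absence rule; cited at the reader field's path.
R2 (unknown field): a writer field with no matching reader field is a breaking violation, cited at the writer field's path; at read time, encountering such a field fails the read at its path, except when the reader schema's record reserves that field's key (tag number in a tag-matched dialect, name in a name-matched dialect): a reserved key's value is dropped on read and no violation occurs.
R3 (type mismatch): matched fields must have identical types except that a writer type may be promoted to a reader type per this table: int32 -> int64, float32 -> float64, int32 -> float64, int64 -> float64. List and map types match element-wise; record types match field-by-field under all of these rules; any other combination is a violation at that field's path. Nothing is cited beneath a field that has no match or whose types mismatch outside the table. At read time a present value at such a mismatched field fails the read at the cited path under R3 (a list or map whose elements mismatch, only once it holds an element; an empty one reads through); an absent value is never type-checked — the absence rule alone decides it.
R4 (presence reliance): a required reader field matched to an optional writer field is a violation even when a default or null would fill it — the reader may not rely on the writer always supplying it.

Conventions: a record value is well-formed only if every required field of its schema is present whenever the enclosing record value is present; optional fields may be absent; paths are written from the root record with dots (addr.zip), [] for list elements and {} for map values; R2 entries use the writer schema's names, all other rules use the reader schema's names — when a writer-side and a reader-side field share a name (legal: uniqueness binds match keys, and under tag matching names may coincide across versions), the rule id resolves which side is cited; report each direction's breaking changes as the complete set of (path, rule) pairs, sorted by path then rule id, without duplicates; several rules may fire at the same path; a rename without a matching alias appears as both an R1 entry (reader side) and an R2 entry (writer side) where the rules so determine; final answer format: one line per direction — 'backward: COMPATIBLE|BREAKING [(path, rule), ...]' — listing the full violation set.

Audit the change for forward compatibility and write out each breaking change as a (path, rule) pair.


forward: BREAKING [(duration, R1), (duration, R2), (height, R3)]

the writer's type comes first in each Ticket pair
forward pass over Ticket, reader schema v1, writer schema v2:
  attrs: paired with writer attrs (list<bool> -> list<bool>; writer optional)
  signature: paired with writer signature (bytes -> bytes; writer required)
  duration: no writer-side match
  retries: paired with writer retries (int64 -> int64; writer optional)
  rating: paired with writer rating (float64 -> float64; writer optional)
  age: paired with writer age (int64 -> int64; writer required)
  height: paired with writer height (float64 -> float32; writer required)
  writer duration: unknown to reader
  violation R1 at duration
  violation R2 at duration
  violation R3 at height
  => 3 violation(s): forward is BREAKING for Ticket
diffs on Ticket not affecting the asked answer:
  field age in record Ticket: optional changed to required -> its effect on Ticket is confined to the backward direction, not asked


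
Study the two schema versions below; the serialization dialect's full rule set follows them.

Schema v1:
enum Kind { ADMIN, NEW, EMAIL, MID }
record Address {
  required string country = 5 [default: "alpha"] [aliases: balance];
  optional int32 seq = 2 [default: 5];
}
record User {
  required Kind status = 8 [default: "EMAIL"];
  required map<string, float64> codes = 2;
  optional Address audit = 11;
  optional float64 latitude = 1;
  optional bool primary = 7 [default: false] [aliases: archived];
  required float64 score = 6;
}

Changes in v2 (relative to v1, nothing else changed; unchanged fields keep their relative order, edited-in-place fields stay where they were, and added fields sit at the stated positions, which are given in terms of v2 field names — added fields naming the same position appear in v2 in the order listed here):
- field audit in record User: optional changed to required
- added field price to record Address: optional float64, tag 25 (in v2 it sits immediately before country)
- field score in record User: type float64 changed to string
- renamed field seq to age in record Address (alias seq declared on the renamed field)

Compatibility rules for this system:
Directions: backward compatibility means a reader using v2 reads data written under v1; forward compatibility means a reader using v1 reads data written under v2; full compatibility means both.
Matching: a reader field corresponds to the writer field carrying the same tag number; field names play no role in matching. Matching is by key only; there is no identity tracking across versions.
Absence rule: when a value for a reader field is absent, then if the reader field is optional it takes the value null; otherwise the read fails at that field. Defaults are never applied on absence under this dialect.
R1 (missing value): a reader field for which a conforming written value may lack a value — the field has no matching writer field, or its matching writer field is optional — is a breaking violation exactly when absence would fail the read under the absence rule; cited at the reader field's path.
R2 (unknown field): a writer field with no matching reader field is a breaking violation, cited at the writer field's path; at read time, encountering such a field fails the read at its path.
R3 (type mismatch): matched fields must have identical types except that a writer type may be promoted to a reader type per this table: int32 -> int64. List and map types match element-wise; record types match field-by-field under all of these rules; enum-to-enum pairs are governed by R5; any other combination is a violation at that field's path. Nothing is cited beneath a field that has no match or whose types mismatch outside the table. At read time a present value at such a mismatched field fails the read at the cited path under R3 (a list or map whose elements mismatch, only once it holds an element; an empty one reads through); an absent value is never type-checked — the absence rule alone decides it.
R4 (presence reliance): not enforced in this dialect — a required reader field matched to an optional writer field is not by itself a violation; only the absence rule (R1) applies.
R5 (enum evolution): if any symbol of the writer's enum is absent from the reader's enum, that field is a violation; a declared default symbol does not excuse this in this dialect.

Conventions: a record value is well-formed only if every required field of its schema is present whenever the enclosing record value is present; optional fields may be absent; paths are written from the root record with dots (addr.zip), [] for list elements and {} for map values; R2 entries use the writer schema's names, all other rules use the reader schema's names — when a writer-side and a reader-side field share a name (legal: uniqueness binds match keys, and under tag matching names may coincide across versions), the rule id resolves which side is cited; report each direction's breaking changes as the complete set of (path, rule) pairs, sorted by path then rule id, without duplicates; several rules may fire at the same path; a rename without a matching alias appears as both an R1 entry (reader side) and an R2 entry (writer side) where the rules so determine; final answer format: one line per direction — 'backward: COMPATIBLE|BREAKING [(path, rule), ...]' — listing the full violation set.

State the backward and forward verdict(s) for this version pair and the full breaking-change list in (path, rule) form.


backward: BREAKING [(audit, R1), (score, R3)]; forward: BREAKING [(audit.price, R2), (score, R3)]

the writer's type comes first in each User pair
checking backward for User: reader v2 against writer v1:
  writer required, Kind -> Kind: reader status maps from writer status
  writer required, map<string, float64> -> map<string, float64>: reader codes maps from writer codes
  writer optional, Address -> Address: reader audit maps from writer audit
  writer optional, float64 -> float64: reader latitude maps from writer latitude
  writer optional, bool -> bool: reader primary maps from writer primary
  writer required, float64 -> string: reader score maps from writer score
  no writer field matches reader audit.price
  writer required, string -> string: reader audit.country maps from writer audit.country
  writer optional, int32 -> int32: reader audit.age maps from writer audit.seq
  breaking: (audit, R1)
  breaking: (score, R3)
  => backward verdict for User: BREAKING, 2 violation(s)
checking forward for User: reader v1 against writer v2:
  writer required, Kind -> Kind: reader status maps from writer status
  writer required, map<string, float64> -> map<string, float64>: reader codes maps from writer codes
  writer required, Address -> Address: reader audit maps from writer audit
  writer optional, float64 -> float64: reader latitude maps from writer latitude
  writer optional, bool -> bool: reader primary maps from writer primary
  writer required, string -> float64: reader score maps from writer score
  writer required, string -> string: reader audit.country maps from writer audit.country
  writer optional, int32 -> int32: reader audit.seq maps from writer audit.age
  writer audit.price: unknown to reader
  breaking: (audit.price, R2)
  breaking: (score, R3)
  => forward verdict for User: BREAKING, 2 violation(s)


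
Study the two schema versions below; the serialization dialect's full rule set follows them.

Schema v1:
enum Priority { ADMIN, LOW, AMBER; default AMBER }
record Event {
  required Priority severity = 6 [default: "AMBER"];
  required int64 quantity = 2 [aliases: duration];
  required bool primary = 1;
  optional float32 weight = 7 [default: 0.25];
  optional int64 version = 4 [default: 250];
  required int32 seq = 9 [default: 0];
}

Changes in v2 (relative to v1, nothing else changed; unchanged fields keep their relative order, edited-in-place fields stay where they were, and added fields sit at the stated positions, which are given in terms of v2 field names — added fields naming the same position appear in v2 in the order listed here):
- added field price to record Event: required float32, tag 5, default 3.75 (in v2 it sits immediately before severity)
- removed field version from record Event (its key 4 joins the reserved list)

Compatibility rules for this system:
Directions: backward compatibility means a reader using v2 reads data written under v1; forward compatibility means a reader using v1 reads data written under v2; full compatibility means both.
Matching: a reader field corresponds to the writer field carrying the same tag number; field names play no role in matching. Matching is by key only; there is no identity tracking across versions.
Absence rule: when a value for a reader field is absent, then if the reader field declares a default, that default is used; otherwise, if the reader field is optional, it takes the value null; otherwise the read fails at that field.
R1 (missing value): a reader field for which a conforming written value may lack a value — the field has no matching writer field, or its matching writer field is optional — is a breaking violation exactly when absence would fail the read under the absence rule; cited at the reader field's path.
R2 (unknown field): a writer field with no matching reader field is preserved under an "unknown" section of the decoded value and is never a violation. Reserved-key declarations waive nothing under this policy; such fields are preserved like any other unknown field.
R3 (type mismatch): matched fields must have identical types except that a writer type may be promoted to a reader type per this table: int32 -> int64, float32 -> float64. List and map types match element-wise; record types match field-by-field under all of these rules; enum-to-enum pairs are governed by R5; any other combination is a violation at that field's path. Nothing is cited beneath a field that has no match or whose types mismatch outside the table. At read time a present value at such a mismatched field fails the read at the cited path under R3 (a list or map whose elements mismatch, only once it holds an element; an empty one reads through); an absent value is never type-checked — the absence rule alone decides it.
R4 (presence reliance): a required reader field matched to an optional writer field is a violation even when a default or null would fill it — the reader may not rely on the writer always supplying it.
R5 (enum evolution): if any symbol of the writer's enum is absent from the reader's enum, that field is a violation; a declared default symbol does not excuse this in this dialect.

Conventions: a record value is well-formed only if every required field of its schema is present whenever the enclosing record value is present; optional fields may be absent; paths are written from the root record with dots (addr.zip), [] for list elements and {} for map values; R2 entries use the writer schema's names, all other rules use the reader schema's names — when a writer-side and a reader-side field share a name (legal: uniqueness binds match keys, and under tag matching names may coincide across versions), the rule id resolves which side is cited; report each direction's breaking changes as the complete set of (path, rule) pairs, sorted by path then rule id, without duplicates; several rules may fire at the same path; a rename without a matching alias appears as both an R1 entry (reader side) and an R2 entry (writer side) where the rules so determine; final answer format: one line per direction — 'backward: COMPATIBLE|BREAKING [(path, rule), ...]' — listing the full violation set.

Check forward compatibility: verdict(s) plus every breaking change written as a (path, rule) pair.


forward: COMPATIBLE []

the writer's type comes first in each Event pair
forward for Event (reader v1, writer v2):
  severity <- severity (Priority -> Priority, writer required)
  quantity <- quantity (int64 -> int64, writer required)
  primary <- primary (bool -> bool, writer required)
  weight <- weight (float32 -> float32, writer optional)
  version: no writer-side match
  seq <- seq (int32 -> int32, writer required)
  writer price: unknown to reader
  nothing fires on Event: forward is COMPATIBLE
remaining Event differences; none change what is asked:
  added field price to record Event: required float32, tag 5, default 3.75 (in v2 it sits immediately before severity) -> fires no rule on Event, leaving the asked answer as it is
  removed field version from record Event (its key 4 joins the reserved list) -> fires no rule on Event, leaving the asked answer as it is


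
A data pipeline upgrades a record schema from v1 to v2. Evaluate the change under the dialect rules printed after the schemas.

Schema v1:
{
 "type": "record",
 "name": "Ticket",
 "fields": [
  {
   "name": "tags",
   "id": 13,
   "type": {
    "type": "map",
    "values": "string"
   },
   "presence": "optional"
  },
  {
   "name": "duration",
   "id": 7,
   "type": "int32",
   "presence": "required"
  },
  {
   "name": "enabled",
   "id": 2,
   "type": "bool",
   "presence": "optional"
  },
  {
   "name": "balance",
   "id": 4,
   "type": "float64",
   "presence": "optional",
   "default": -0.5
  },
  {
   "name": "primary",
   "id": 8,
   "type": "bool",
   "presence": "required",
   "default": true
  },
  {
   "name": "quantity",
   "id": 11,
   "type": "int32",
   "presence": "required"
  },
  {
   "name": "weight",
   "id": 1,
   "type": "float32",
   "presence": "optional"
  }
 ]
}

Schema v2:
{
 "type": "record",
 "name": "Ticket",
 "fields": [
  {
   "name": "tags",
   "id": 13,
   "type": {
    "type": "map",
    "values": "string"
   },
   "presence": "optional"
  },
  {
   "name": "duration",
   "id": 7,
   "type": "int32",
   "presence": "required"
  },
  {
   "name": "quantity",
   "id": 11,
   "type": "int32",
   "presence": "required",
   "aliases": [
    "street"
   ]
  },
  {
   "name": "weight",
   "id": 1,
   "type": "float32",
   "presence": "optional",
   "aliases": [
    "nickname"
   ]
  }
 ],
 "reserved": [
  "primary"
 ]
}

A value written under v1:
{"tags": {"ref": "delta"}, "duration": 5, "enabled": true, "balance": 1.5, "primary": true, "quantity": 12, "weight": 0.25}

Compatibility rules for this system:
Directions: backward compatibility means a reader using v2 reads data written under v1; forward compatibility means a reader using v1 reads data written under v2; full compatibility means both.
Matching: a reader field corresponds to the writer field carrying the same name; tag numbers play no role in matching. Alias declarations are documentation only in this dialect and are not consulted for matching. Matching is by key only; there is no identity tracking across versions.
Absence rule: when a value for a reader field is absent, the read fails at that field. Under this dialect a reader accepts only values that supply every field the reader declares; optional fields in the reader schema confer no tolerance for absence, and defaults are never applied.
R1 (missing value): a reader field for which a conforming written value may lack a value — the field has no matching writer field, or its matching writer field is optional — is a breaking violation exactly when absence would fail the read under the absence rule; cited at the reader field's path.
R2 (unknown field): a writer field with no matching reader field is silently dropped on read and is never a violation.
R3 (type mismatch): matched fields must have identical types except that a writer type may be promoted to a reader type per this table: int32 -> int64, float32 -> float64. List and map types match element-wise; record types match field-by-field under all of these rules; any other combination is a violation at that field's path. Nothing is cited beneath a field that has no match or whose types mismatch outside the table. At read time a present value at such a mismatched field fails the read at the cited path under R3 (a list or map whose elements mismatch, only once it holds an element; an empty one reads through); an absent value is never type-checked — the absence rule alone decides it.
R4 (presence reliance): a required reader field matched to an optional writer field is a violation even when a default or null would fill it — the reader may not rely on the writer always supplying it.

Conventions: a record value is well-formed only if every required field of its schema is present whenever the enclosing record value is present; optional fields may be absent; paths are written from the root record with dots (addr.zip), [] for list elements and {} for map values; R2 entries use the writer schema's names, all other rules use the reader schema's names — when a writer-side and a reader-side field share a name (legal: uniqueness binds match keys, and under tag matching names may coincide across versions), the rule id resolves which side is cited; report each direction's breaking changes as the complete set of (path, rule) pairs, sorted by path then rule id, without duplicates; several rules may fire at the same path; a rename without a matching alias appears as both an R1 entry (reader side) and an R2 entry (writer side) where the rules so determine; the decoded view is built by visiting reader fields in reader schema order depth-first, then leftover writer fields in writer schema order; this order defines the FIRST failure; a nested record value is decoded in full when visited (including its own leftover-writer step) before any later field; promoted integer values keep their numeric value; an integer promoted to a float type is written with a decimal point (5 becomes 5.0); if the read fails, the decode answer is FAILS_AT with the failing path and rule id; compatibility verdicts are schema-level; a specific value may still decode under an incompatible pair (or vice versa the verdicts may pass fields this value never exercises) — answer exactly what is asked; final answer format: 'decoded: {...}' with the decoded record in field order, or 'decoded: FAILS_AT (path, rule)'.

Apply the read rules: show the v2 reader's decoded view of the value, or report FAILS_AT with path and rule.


the writer's type comes first in each Ticket pair
decoding the Ticket value with the v2 reader:
  tags := {"ref": "delta"}
  duration := 5
  quantity := 12
  weight := 0.25
  writer enabled: unmatched, discarded
  writer balance: unmatched, discarded
  writer primary: unmatched, discarded
  => decoded: {"tags": {"ref": "delta"}, "duration": 5, "quantity": 12, "weight": 0.25}

decoded: {"tags": {"ref": "delta"}, "duration": 5, "quantity": 12, "weight": 0.25}


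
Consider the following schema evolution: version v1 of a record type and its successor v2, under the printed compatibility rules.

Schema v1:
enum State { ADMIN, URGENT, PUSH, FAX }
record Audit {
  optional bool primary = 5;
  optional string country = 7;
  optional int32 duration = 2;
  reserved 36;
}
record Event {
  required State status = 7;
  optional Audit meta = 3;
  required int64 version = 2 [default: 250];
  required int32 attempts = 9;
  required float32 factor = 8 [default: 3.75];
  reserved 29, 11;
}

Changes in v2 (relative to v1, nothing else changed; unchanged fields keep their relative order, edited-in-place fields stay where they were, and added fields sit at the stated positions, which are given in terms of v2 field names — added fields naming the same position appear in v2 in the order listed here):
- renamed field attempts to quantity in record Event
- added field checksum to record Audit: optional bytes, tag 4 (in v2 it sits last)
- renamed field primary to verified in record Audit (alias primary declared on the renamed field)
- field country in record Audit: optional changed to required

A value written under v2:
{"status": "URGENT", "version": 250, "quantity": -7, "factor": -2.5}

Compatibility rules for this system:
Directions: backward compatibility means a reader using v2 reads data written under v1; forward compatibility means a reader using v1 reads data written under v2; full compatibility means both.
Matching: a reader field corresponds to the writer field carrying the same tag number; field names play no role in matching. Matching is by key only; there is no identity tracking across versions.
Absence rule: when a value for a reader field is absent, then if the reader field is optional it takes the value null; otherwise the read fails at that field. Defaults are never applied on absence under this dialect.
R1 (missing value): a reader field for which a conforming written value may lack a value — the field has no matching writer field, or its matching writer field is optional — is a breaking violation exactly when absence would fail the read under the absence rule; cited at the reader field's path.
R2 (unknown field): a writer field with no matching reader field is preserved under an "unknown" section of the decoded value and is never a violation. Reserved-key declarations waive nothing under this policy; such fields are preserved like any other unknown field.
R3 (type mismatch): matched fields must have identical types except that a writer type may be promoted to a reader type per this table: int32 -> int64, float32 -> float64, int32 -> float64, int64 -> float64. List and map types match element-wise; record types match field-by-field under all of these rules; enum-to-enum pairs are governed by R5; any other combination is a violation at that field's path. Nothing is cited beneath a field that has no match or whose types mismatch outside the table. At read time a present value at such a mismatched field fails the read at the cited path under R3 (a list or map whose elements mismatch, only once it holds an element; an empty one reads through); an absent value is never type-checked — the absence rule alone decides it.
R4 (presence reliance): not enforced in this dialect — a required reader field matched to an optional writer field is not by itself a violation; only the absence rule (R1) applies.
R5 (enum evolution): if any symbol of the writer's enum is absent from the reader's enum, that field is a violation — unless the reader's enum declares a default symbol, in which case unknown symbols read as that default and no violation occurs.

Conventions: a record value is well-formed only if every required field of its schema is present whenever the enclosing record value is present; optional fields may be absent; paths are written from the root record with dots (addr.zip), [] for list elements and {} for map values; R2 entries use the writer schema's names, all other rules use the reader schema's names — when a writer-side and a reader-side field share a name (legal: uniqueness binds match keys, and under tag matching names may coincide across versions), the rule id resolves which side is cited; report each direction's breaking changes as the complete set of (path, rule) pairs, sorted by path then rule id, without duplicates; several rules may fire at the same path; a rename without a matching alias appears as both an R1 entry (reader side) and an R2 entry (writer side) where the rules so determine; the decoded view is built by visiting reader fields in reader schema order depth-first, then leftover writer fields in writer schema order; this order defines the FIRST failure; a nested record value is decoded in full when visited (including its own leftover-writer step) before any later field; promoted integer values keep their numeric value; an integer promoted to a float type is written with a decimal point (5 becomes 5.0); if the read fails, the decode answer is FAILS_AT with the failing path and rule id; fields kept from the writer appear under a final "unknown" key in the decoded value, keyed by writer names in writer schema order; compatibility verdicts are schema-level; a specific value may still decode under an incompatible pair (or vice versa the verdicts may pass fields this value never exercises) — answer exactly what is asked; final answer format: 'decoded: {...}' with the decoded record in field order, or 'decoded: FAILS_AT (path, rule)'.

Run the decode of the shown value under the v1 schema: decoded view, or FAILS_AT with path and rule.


arrows below run writer -> reader for Event
decode walk for Event under reader schema v1:
  status := "URGENT"
  meta := null (absent, optional -> null)
  version := 250
  attempts := -7 (from writer quantity)
  factor := -2.5
  => decoded: {"status": "URGENT", "meta": null, "version": 250, "attempts": -7, "factor": -2.5}
the other Event changes do not affect what is asked:
  renamed field attempts to quantity in record Event -> inert under this dialect — no rule fires on Event and the result does not move
  added field checksum to record Audit: optional bytes, tag 4 (in v2 it sits last) -> inert under this dialect — no rule fires on Event and the result does not move
  renamed field primary to verified in record Audit (alias primary declared on the renamed field) -> inert under this dialect — no rule fires on Event and the result does not move
  field country in record Audit: optional changed to required -> matters for Event compatibility verdicts, not for this value's decode

decoded: {"status": "URGENT", "meta": null, "version": 250, "attempts": -7, "factor": -2.5}
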